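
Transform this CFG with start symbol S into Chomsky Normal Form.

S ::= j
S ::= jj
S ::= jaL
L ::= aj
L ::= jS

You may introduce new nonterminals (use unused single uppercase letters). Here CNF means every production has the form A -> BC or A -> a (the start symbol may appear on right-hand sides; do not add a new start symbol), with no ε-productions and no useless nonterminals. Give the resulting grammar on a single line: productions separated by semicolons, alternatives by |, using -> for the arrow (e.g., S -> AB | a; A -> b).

S -> j | BB | BC; A -> a; B -> j; C -> AL; L -> AB | BS

No ε-productions.
No unit productions to eliminate.
TERM: introduce A -> a, B -> j and substitute in every rule of length ≥2.
BIN: S -> BAL becomes S -> BC, C -> AL.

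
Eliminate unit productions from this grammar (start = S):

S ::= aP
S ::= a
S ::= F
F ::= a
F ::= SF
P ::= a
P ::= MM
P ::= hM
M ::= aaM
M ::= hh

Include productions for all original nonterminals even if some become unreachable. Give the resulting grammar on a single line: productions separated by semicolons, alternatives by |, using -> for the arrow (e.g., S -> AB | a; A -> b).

Unit productions: S->F.
Unit pairs (A ⇒* B via units): (S,F).
S: inherits non-unit rules of {F, S} → SF | a | aP.
F: inherits non-unit rules of {F} → SF | a.
M: inherits non-unit rules of {M} → aaM | hh.
P: inherits non-unit rules of {P} → MM | a | hM.

S -> a | SF | aP; F -> a | SF; M -> hh | aaM; P -> a | MM | hM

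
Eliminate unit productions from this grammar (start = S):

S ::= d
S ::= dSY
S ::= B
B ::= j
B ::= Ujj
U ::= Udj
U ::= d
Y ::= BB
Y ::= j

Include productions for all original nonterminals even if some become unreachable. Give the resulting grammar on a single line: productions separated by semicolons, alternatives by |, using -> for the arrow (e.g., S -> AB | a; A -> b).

S -> d | j | Ujj | dSY; B -> j | Ujj; U -> d | Udj; Y -> j | BB

Unit productions: S->B.
Unit pairs (A ⇒* B via units): (S,B).
S: inherits non-unit rules of {B, S} → Ujj | d | dSY | j.
B: inherits non-unit rules of {B} → Ujj | j.
U: inherits non-unit rules of {U} → Udj | d.
Y: inherits non-unit rules of {Y} → BB | j.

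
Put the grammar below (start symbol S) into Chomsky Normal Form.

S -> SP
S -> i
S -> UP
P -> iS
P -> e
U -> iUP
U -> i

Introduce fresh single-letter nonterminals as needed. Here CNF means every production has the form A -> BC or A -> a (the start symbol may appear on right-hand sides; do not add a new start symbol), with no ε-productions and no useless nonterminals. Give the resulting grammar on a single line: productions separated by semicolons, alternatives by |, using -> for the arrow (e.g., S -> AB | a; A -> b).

No ε-productions.
No unit productions to eliminate.
TERM: introduce A -> i and substitute in every rule of length ≥2.
BIN: U -> AUP becomes U -> AB, B -> UP.

S -> i | SP | UP; A -> i; B -> UP; P -> e | AS; U -> i | AB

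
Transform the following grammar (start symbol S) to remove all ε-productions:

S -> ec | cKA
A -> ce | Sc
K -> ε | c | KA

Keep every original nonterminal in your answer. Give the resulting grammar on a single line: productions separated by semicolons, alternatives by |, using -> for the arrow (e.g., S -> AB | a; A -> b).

Nullable set: {K}.
S -> cKA: K nullable, giving cA | cKA.
Drop K -> ε.
K -> KA: K nullable, giving A | KA.
Unchanged (no nullable symbols): S -> ec; A -> Sc; A -> ce; K -> c.

S -> cA | ec | cKA; A -> Sc | ce; K -> A | c | KA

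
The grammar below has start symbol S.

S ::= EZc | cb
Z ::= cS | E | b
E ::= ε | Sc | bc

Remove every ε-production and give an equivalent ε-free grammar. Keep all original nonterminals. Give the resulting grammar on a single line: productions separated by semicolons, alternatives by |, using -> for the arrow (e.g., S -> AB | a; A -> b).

S -> c | Ec | Zc | cb | EZc; E -> Sc | bc; Z -> E | b | cS

Nullable set: {E, Z}.
S -> EZc: E, Z nullable, giving EZc | Ec | Zc | c.
Drop E -> ε.
Z -> E: E nullable, giving E.
Unchanged (no nullable symbols): S -> cb; E -> Sc; E -> bc; Z -> b; Z -> cS.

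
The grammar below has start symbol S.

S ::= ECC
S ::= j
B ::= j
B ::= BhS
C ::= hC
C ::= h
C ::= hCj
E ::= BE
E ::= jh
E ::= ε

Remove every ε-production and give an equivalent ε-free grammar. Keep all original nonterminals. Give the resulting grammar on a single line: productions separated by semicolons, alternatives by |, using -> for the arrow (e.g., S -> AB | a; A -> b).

S -> j | CC | ECC; B -> j | BhS; C -> h | hC | hCj; E -> B | BE | jh

Nullable set: {E}.
S -> ECC: E nullable, giving CC | ECC.
Drop E -> ε.
E -> BE: E nullable, giving B | BE.
Unchanged (no nullable symbols): S -> j; B -> BhS; B -> j; C -> h; C -> hC; C -> hCj; E -> jh.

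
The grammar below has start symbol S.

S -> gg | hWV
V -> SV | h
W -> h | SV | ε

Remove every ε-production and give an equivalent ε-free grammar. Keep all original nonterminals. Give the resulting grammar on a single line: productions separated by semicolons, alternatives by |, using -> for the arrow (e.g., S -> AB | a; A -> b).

Nullable set: {W}.
S -> hWV: W nullable, giving hV | hWV.
Drop W -> ε.
Unchanged (no nullable symbols): S -> gg; V -> SV; V -> h; W -> SV; W -> h.

S -> gg | hV | hWV; V -> h | SV; W -> h | SV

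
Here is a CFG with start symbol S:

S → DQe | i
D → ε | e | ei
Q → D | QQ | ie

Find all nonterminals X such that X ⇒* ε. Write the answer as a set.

Directly nullable (have an ε-rule): {D}.
Q is nullable via Q -> D (every symbol on the right is already known nullable).
Not nullable: S — each has a terminal in every rule's right-hand side or depends on a non-nullable symbol.

{D, Q}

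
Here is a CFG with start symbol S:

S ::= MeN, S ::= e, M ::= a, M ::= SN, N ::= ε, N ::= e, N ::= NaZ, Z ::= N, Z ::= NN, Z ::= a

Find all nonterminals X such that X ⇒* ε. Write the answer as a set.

Directly nullable (have an ε-rule): {N}.
Z is nullable via Z -> N (every symbol on the right is already known nullable).
Not nullable: M, S — each has a terminal in every rule's right-hand side or depends on a non-nullable symbol.

{N, Z}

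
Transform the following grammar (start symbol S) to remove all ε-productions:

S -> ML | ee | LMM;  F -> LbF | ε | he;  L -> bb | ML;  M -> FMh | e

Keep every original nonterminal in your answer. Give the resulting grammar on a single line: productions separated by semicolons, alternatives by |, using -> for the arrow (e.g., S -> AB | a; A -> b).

Nullable set: {F}.
Drop F -> ε.
F -> LbF: F nullable, giving Lb | LbF.
M -> FMh: F nullable, giving FMh | Mh.
Unchanged (no nullable symbols): S -> LMM; S -> ML; S -> ee; F -> he; L -> ML; L -> bb; M -> e.

S -> ML | ee | LMM; F -> Lb | he | LbF; L -> ML | bb; M -> e | Mh | FMh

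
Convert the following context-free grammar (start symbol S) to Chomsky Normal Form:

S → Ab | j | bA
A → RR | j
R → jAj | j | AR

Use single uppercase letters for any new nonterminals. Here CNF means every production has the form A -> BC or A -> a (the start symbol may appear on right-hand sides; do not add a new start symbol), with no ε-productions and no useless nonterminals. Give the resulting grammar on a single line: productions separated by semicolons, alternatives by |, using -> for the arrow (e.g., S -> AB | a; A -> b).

No ε-productions.
No unit productions to eliminate.
TERM: introduce C -> b, B -> j and substitute in every rule of length ≥2.
BIN: R -> BAB becomes R -> BD, D -> AB.

S -> j | AC | CA; A -> j | RR; B -> j; C -> b; D -> AB; R -> j | AR | BD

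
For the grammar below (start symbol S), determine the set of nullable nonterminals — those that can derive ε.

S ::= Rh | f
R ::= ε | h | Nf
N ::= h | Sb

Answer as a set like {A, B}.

{R}

Directly nullable (have an ε-rule): {R}.
Not nullable: N, S — each has a terminal in every rule's right-hand side or depends on a non-nullable symbol.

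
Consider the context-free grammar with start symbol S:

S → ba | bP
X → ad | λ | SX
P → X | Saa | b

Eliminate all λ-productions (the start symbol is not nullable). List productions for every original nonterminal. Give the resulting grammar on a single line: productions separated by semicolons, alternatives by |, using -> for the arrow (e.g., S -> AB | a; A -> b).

Nullable set: {P, X}.
S -> bP: P nullable, giving b | bP.
P -> X: X nullable, giving X.
Drop X -> λ.
X -> SX: X nullable, giving S | SX.
Unchanged (no nullable symbols): S -> ba; P -> Saa; P -> b; X -> ad.

S -> b | bP | ba; P -> X | b | Saa; X -> S | SX | ad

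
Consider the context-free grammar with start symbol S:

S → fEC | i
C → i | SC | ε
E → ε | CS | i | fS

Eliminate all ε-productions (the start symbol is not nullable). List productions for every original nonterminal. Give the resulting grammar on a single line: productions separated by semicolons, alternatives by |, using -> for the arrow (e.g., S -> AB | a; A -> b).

Nullable set: {C, E}.
S -> fEC: E, C nullable, giving f | fC | fE | fEC.
Drop C -> ε.
C -> SC: C nullable, giving S | SC.
Drop E -> ε.
E -> CS: C nullable, giving CS | S.
Unchanged (no nullable symbols): S -> i; C -> i; E -> fS; E -> i.

S -> f | i | fC | fE | fEC; C -> S | i | SC; E -> S | i | CS | fS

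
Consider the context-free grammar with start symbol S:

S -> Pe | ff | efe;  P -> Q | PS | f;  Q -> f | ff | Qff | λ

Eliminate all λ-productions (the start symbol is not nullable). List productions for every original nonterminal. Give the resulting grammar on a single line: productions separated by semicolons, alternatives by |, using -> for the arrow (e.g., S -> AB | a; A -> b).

S -> e | Pe | ff | efe; P -> Q | S | f | PS; Q -> f | ff | Qff

Nullable set: {P, Q}.
S -> Pe: P nullable, giving Pe | e.
P -> PS: P nullable, giving PS | S.
P -> Q: Q nullable, giving Q.
Drop Q -> λ.
Q -> Qff: Q nullable, giving Qff | ff.
Unchanged (no nullable symbols): S -> efe; S -> ff; P -> f; Q -> f; Q -> ff.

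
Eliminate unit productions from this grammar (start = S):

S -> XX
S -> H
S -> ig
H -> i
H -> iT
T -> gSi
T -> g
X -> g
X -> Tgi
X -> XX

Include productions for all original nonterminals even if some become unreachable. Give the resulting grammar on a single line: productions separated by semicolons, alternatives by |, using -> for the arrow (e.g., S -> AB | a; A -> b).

S -> i | XX | iT | ig; H -> i | iT; T -> g | gSi; X -> g | XX | Tgi

Unit productions: S->H.
Unit pairs (A ⇒* B via units): (S,H).
S: inherits non-unit rules of {H, S} → XX | i | iT | ig.
H: inherits non-unit rules of {H} → i | iT.
T: inherits non-unit rules of {T} → g | gSi.
X: inherits non-unit rules of {X} → Tgi | XX | g.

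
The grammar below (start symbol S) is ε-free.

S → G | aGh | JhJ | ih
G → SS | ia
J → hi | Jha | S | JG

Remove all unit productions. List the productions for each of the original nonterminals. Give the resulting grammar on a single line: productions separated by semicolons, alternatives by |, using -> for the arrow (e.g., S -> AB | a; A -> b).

S -> SS | ia | ih | JhJ | aGh; G -> SS | ia; J -> JG | SS | hi | ia | ih | JhJ | Jha | aGh

Unit productions: J->S, S->G.
Unit pairs (A ⇒* B via units): (J,G), (J,S), (S,G).
S: inherits non-unit rules of {G, S} → JhJ | SS | aGh | ia | ih.
G: inherits non-unit rules of {G} → SS | ia.
J: inherits non-unit rules of {G, J, S} → JG | JhJ | Jha | SS | aGh | hi | ia | ih.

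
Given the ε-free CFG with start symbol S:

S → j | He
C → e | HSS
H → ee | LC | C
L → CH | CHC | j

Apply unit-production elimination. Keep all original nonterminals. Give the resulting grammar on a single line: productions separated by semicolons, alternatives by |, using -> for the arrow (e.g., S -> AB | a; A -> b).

Unit productions: H->C.
Unit pairs (A ⇒* B via units): (H,C).
S: inherits non-unit rules of {S} → He | j.
C: inherits non-unit rules of {C} → HSS | e.
H: inherits non-unit rules of {C, H} → HSS | LC | e | ee.
L: inherits non-unit rules of {L} → CH | CHC | j.

S -> j | He; C -> e | HSS; H -> e | LC | ee | HSS; L -> j | CH | CHC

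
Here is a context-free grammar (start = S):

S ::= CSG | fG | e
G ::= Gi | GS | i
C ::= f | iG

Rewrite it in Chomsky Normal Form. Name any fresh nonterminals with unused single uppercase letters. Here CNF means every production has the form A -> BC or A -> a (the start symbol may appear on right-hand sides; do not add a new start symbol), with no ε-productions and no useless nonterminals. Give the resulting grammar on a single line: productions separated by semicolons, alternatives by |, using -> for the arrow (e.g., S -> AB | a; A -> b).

S -> e | BG | CD; A -> i; B -> f; C -> f | AG; D -> SG; G -> i | GA | GS

No ε-productions.
No unit productions to eliminate.
TERM: introduce B -> f, A -> i and substitute in every rule of length ≥2.
BIN: S -> CSG becomes S -> CD, D -> SG.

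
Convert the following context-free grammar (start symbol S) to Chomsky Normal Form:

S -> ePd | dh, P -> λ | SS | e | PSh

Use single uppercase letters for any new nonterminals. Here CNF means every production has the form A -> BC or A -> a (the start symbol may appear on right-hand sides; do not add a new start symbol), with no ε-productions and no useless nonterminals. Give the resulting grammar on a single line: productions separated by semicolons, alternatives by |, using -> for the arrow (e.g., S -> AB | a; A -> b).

Nullable: {P}; after ε-elimination: S -> dh | ed | ePd; P -> e | SS | Sh | PSh.
No unit productions to eliminate.
TERM: introduce B -> d, C -> e, A -> h and substitute in every rule of length ≥2.
BIN: P -> PSA becomes P -> PD, D -> SA; S -> CPB becomes S -> CE, E -> PB.

S -> BA | CB | CE; A -> h; B -> d; C -> e; D -> SA; E -> PB; P -> e | PD | SA | SS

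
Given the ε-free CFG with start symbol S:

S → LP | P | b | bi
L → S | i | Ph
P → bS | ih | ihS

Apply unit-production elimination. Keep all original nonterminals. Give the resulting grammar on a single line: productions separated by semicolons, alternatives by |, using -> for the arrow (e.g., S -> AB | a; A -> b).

S -> b | LP | bS | bi | ih | ihS; L -> b | i | LP | Ph | bS | bi | ih | ihS; P -> bS | ih | ihS

Unit productions: L->S, S->P.
Unit pairs (A ⇒* B via units): (L,P), (L,S), (S,P).
S: inherits non-unit rules of {P, S} → LP | b | bS | bi | ih | ihS.
L: inherits non-unit rules of {L, P, S} → LP | Ph | b | bS | bi | i | ih | ihS.
P: inherits non-unit rules of {P} → bS | ih | ihS.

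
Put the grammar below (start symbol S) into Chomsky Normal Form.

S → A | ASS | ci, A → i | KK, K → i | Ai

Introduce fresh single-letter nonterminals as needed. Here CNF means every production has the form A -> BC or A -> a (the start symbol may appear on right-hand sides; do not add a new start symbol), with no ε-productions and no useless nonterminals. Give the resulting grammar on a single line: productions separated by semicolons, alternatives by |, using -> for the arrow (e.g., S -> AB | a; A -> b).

No ε-productions.
After unit-elimination: S -> i | KK | ci | ASS; A -> i | KK; K -> i | Ai.
TERM: introduce C -> c, B -> i and substitute in every rule of length ≥2.
BIN: S -> ASS becomes S -> AD, D -> SS.

S -> i | AD | CB | KK; A -> i | KK; B -> i; C -> c; D -> SS; K -> i | AB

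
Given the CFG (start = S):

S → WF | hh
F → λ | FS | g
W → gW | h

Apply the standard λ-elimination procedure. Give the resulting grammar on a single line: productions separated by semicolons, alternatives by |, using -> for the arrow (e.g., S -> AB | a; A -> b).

S -> W | WF | hh; F -> S | g | FS; W -> h | gW

Nullable set: {F}.
S -> WF: F nullable, giving W | WF.
Drop F -> λ.
F -> FS: F nullable, giving FS | S.
Unchanged (no nullable symbols): S -> hh; F -> g; W -> gW; W -> h.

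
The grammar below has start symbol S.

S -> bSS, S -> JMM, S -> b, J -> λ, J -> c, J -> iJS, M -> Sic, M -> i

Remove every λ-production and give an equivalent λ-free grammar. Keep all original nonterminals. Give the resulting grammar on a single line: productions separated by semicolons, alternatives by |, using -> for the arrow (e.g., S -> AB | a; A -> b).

S -> b | MM | JMM | bSS; J -> c | iS | iJS; M -> i | Sic

Nullable set: {J}.
S -> JMM: J nullable, giving JMM | MM.
Drop J -> λ.
J -> iJS: J nullable, giving iJS | iS.
Unchanged (no nullable symbols): S -> b; S -> bSS; J -> c; M -> Sic; M -> i.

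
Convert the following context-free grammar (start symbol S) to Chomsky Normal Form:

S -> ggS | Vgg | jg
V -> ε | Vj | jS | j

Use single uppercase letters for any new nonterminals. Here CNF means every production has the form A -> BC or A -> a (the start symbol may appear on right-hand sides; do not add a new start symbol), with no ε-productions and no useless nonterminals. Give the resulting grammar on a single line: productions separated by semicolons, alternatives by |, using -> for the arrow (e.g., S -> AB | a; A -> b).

S -> AA | AC | BA | VD; A -> g; B -> j; C -> AS; D -> AA; V -> j | BS | VB

Nullable: {V}; after ε-elimination: S -> gg | jg | Vgg | ggS; V -> j | Vj | jS.
No unit productions to eliminate.
TERM: introduce A -> g, B -> j and substitute in every rule of length ≥2.
BIN: S -> AAS becomes S -> AC, C -> AS; S -> VAA becomes S -> VD, D -> AA.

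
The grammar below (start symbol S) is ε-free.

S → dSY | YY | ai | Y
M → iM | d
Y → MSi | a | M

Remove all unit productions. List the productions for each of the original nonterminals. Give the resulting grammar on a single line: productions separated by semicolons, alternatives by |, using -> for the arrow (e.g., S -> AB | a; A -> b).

Unit productions: S->Y, Y->M.
Unit pairs (A ⇒* B via units): (S,M), (S,Y), (Y,M).
S: inherits non-unit rules of {M, S, Y} → MSi | YY | a | ai | d | dSY | iM.
M: inherits non-unit rules of {M} → d | iM.
Y: inherits non-unit rules of {M, Y} → MSi | a | d | iM.

S -> a | d | YY | ai | iM | MSi | dSY; M -> d | iM; Y -> a | d | iM | MSi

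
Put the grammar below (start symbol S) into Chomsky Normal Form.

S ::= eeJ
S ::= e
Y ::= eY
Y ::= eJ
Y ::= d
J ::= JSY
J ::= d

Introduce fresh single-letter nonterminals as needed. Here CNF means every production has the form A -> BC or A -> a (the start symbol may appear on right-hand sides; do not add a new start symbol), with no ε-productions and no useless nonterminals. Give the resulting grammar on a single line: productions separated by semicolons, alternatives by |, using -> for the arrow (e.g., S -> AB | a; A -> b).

S -> e | AC; A -> e; B -> SY; C -> AJ; J -> d | JB; Y -> d | AJ | AY

No ε-productions.
No unit productions to eliminate.
TERM: introduce A -> e and substitute in every rule of length ≥2.
BIN: J -> JSY becomes J -> JB, B -> SY; S -> AAJ becomes S -> AC, C -> AJ.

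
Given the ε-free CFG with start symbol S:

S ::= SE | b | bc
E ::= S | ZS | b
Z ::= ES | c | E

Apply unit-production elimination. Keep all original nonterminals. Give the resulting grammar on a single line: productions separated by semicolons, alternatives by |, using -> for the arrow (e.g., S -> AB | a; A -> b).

S -> b | SE | bc; E -> b | SE | ZS | bc; Z -> b | c | ES | SE | ZS | bc

Unit productions: E->S, Z->E.
Unit pairs (A ⇒* B via units): (E,S), (Z,E), (Z,S).
S: inherits non-unit rules of {S} → SE | b | bc.
E: inherits non-unit rules of {E, S} → SE | ZS | b | bc.
Z: inherits non-unit rules of {E, S, Z} → ES | SE | ZS | b | bc | c.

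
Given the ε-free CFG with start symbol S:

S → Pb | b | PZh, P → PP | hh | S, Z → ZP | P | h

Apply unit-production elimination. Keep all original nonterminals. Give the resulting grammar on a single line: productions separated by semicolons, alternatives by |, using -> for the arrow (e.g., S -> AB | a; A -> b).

Unit productions: P->S, Z->P.
Unit pairs (A ⇒* B via units): (P,S), (Z,P), (Z,S).
S: inherits non-unit rules of {S} → PZh | Pb | b.
P: inherits non-unit rules of {P, S} → PP | PZh | Pb | b | hh.
Z: inherits non-unit rules of {P, S, Z} → PP | PZh | Pb | ZP | b | h | hh.

S -> b | Pb | PZh; P -> b | PP | Pb | hh | PZh; Z -> b | h | PP | Pb | ZP | hh | PZh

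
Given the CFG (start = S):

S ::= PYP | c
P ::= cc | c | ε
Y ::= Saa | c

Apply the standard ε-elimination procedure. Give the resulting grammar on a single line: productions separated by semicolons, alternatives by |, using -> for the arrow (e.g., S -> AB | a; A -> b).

S -> Y | c | PY | YP | PYP; P -> c | cc; Y -> c | Saa

Nullable set: {P}.
S -> PYP: P, P nullable, giving PY | PYP | Y | YP.
Drop P -> ε.
Unchanged (no nullable symbols): S -> c; P -> c; P -> cc; Y -> Saa; Y -> c.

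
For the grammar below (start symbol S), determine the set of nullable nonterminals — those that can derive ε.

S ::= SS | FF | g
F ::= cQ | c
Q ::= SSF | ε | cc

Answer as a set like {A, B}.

Directly nullable (have an ε-rule): {Q}.
Not nullable: F, S — each has a terminal in every rule's right-hand side or depends on a non-nullable symbol.

{Q}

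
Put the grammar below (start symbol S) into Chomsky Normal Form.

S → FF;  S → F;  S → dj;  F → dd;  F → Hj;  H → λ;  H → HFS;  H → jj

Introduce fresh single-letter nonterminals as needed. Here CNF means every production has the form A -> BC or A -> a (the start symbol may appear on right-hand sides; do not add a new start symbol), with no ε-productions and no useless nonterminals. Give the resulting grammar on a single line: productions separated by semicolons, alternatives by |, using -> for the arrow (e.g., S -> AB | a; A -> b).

S -> j | BA | BB | FF | HA; A -> j; B -> d; C -> FS; F -> j | BB | HA; H -> AA | FS | HC

Nullable: {H}; after ε-elimination: S -> F | FF | dj; F -> j | Hj | dd; H -> FS | jj | HFS.
After unit-elimination: S -> j | FF | Hj | dd | dj; F -> j | Hj | dd; H -> FS | jj | HFS.
TERM: introduce B -> d, A -> j and substitute in every rule of length ≥2.
BIN: H -> HFS becomes H -> HC, C -> FS.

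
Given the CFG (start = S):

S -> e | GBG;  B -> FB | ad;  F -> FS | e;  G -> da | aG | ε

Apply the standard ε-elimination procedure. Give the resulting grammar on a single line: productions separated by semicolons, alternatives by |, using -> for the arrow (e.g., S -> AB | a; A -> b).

S -> B | e | BG | GB | GBG; B -> FB | ad; F -> e | FS; G -> a | aG | da

Nullable set: {G}.
S -> GBG: G, G nullable, giving B | BG | GB | GBG.
Drop G -> ε.
G -> aG: G nullable, giving a | aG.
Unchanged (no nullable symbols): S -> e; B -> FB; B -> ad; F -> FS; F -> e; G -> da.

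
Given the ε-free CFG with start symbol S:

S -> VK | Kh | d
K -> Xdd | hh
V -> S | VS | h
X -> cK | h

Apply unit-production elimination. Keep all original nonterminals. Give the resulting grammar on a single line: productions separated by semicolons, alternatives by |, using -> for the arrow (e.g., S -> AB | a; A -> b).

Unit productions: V->S.
Unit pairs (A ⇒* B via units): (V,S).
S: inherits non-unit rules of {S} → Kh | VK | d.
K: inherits non-unit rules of {K} → Xdd | hh.
V: inherits non-unit rules of {S, V} → Kh | VK | VS | d | h.
X: inherits non-unit rules of {X} → cK | h.

S -> d | Kh | VK; K -> hh | Xdd; V -> d | h | Kh | VK | VS; X -> h | cK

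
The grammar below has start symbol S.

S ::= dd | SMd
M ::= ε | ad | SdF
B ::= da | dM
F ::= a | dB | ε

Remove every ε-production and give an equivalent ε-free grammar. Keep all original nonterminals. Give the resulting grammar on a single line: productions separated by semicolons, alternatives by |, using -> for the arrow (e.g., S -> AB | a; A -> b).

S -> Sd | dd | SMd; B -> d | dM | da; F -> a | dB; M -> Sd | ad | SdF

Nullable set: {F, M}.
S -> SMd: M nullable, giving SMd | Sd.
B -> dM: M nullable, giving d | dM.
Drop F -> ε.
Drop M -> ε.
M -> SdF: F nullable, giving Sd | SdF.
Unchanged (no nullable symbols): S -> dd; B -> da; F -> a; F -> dB; M -> ad.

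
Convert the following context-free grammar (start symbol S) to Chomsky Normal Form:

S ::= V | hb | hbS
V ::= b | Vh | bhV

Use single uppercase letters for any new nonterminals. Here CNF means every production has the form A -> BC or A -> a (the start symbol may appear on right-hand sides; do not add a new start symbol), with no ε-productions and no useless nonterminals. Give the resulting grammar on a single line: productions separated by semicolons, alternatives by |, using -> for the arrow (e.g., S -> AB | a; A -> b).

S -> b | AB | AC | BD | VA; A -> h; B -> b; C -> BS; D -> AV; E -> AV; V -> b | BE | VA

No ε-productions.
After unit-elimination: S -> b | Vh | hb | bhV | hbS; V -> b | Vh | bhV.
TERM: introduce B -> b, A -> h and substitute in every rule of length ≥2.
BIN: S -> ABS becomes S -> AC, C -> BS; S -> BAV becomes S -> BD, D -> AV; V -> BAV becomes V -> BE, E -> AV.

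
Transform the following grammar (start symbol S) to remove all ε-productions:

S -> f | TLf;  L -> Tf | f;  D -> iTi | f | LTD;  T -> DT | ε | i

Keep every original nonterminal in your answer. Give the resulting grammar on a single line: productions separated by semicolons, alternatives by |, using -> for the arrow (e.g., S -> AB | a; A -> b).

Nullable set: {T}.
S -> TLf: T nullable, giving Lf | TLf.
D -> LTD: T nullable, giving LD | LTD.
D -> iTi: T nullable, giving iTi | ii.
L -> Tf: T nullable, giving Tf | f.
Drop T -> ε.
T -> DT: T nullable, giving D | DT.
Unchanged (no nullable symbols): S -> f; D -> f; L -> f; T -> i.

S -> f | Lf | TLf; D -> f | LD | ii | LTD | iTi; L -> f | Tf; T -> D | i | DT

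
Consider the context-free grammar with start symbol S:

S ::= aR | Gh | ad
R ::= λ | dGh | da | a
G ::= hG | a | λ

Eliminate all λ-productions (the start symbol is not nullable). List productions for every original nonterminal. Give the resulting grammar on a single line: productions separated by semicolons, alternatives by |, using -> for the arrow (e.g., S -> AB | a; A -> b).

Nullable set: {G, R}.
S -> Gh: G nullable, giving Gh | h.
S -> aR: R nullable, giving a | aR.
Drop G -> λ.
G -> hG: G nullable, giving h | hG.
Drop R -> λ.
R -> dGh: G nullable, giving dGh | dh.
Unchanged (no nullable symbols): S -> ad; G -> a; R -> a; R -> da.

S -> a | h | Gh | aR | ad; G -> a | h | hG; R -> a | da | dh | dGh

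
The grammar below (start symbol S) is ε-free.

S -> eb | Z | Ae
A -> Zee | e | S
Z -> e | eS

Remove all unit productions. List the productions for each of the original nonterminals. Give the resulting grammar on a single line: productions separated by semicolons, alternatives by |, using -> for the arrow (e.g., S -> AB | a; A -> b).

Unit productions: A->S, S->Z.
Unit pairs (A ⇒* B via units): (A,S), (A,Z), (S,Z).
S: inherits non-unit rules of {S, Z} → Ae | e | eS | eb.
A: inherits non-unit rules of {A, S, Z} → Ae | Zee | e | eS | eb.
Z: inherits non-unit rules of {Z} → e | eS.

S -> e | Ae | eS | eb; A -> e | Ae | eS | eb | Zee; Z -> e | eS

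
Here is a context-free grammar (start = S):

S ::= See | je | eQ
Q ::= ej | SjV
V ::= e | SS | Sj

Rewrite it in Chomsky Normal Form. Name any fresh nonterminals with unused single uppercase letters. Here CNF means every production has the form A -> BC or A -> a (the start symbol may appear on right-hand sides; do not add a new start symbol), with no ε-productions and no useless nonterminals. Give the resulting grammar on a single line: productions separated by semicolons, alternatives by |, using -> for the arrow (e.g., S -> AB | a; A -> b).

No ε-productions.
No unit productions to eliminate.
TERM: introduce B -> e, A -> j and substitute in every rule of length ≥2.
BIN: Q -> SAV becomes Q -> SC, C -> AV; S -> SBB becomes S -> SD, D -> BB.

S -> AB | BQ | SD; A -> j; B -> e; C -> AV; D -> BB; Q -> BA | SC; V -> e | SA | SS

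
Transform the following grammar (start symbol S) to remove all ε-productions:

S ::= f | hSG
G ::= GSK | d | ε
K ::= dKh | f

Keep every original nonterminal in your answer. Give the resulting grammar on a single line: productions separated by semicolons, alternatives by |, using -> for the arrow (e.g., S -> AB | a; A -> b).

Nullable set: {G}.
S -> hSG: G nullable, giving hS | hSG.
Drop G -> ε.
G -> GSK: G nullable, giving GSK | SK.
Unchanged (no nullable symbols): S -> f; G -> d; K -> dKh; K -> f.

S -> f | hS | hSG; G -> d | SK | GSK; K -> f | dKh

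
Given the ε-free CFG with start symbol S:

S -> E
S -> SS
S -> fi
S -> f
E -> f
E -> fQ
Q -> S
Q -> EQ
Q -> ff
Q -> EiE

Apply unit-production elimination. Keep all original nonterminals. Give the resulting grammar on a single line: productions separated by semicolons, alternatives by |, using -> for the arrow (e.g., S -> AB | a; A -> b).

Unit productions: Q->S, S->E.
Unit pairs (A ⇒* B via units): (Q,E), (Q,S), (S,E).
S: inherits non-unit rules of {E, S} → SS | f | fQ | fi.
E: inherits non-unit rules of {E} → f | fQ.
Q: inherits non-unit rules of {E, Q, S} → EQ | EiE | SS | f | fQ | ff | fi.

S -> f | SS | fQ | fi; E -> f | fQ; Q -> f | EQ | SS | fQ | ff | fi | EiE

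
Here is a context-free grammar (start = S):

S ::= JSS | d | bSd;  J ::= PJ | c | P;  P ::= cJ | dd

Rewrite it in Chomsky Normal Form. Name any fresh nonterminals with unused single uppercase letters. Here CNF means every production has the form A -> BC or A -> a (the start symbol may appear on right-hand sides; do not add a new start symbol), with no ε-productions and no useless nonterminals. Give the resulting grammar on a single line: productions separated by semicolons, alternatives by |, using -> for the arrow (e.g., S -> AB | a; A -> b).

S -> d | CD | JE; A -> c; B -> d; C -> b; D -> SB; E -> SS; J -> c | AJ | BB | PJ; P -> AJ | BB

No ε-productions.
After unit-elimination: S -> d | JSS | bSd; J -> c | PJ | cJ | dd; P -> cJ | dd.
TERM: introduce C -> b, A -> c, B -> d and substitute in every rule of length ≥2.
BIN: S -> CSB becomes S -> CD, D -> SB; S -> JSS becomes S -> JE, E -> SS.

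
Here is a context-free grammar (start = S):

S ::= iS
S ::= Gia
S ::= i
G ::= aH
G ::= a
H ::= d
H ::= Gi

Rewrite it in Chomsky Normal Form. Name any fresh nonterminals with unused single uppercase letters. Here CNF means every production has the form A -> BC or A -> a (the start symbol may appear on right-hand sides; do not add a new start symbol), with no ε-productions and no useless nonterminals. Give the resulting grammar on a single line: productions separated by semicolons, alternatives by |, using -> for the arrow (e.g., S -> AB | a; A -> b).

S -> i | BS | GC; A -> a; B -> i; C -> BA; G -> a | AH; H -> d | GB

No ε-productions.
No unit productions to eliminate.
TERM: introduce A -> a, B -> i and substitute in every rule of length ≥2.
BIN: S -> GBA becomes S -> GC, C -> BA.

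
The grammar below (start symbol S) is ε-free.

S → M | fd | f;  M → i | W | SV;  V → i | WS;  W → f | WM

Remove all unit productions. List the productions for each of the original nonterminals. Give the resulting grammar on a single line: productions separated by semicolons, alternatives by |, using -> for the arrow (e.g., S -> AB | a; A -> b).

S -> f | i | SV | WM | fd; M -> f | i | SV | WM; V -> i | WS; W -> f | WM

Unit productions: M->W, S->M.
Unit pairs (A ⇒* B via units): (M,W), (S,M), (S,W).
S: inherits non-unit rules of {M, S, W} → SV | WM | f | fd | i.
M: inherits non-unit rules of {M, W} → SV | WM | f | i.
V: inherits non-unit rules of {V} → WS | i.
W: inherits non-unit rules of {W} → WM | f.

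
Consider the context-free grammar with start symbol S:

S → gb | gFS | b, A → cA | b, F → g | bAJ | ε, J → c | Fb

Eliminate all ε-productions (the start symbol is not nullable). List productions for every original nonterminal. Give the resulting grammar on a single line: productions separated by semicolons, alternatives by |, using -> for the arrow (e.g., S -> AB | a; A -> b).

S -> b | gS | gb | gFS; A -> b | cA; F -> g | bAJ; J -> b | c | Fb

Nullable set: {F}.
S -> gFS: F nullable, giving gFS | gS.
Drop F -> ε.
J -> Fb: F nullable, giving Fb | b.
Unchanged (no nullable symbols): S -> b; S -> gb; A -> b; A -> cA; F -> bAJ; F -> g; J -> c.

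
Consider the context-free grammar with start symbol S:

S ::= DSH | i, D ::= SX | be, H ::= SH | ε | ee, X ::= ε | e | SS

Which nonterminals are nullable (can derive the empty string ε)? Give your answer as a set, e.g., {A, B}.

Directly nullable (have an ε-rule): {H, X}.
Not nullable: D, S — each has a terminal in every rule's right-hand side or depends on a non-nullable symbol.

{H, X}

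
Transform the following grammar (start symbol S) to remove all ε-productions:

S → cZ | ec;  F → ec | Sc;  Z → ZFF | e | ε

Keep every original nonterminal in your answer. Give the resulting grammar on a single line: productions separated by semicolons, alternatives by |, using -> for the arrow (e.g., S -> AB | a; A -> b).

S -> c | cZ | ec; F -> Sc | ec; Z -> e | FF | ZFF

Nullable set: {Z}.
S -> cZ: Z nullable, giving c | cZ.
Drop Z -> ε.
Z -> ZFF: Z nullable, giving FF | ZFF.
Unchanged (no nullable symbols): S -> ec; F -> Sc; F -> ec; Z -> e.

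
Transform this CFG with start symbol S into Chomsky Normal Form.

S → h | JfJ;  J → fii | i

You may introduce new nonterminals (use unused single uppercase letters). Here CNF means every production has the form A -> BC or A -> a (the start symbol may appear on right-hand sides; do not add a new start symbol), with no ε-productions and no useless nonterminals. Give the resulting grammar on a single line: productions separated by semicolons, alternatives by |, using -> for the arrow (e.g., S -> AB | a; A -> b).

No ε-productions.
No unit productions to eliminate.
TERM: introduce A -> f, B -> i and substitute in every rule of length ≥2.
BIN: J -> ABB becomes J -> AC, C -> BB; S -> JAJ becomes S -> JD, D -> AJ.

S -> h | JD; A -> f; B -> i; C -> BB; D -> AJ; J -> i | AC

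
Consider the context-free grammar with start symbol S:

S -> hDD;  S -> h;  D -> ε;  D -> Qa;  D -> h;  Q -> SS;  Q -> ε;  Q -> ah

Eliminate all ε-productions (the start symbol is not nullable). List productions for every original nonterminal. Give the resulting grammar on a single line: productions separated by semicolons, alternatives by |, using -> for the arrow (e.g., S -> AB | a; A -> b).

Nullable set: {D, Q}.
S -> hDD: D, D nullable, giving h | hD | hDD.
Drop D -> ε.
D -> Qa: Q nullable, giving Qa | a.
Drop Q -> ε.
Unchanged (no nullable symbols): S -> h; D -> h; Q -> SS; Q -> ah.

S -> h | hD | hDD; D -> a | h | Qa; Q -> SS | ah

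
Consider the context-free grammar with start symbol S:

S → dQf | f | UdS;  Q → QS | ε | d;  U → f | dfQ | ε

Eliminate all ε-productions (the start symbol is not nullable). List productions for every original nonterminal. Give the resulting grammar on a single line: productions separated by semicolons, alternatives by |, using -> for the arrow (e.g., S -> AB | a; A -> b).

Nullable set: {Q, U}.
S -> UdS: U nullable, giving UdS | dS.
S -> dQf: Q nullable, giving dQf | df.
Drop Q -> ε.
Q -> QS: Q nullable, giving QS | S.
Drop U -> ε.
U -> dfQ: Q nullable, giving df | dfQ.
Unchanged (no nullable symbols): S -> f; Q -> d; U -> f.

S -> f | dS | df | UdS | dQf; Q -> S | d | QS; U -> f | df | dfQ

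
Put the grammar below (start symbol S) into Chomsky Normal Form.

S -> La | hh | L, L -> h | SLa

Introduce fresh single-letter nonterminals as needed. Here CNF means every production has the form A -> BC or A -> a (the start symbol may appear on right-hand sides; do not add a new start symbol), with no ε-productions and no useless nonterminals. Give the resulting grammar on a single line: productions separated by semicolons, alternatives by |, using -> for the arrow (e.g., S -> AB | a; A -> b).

No ε-productions.
After unit-elimination: S -> h | La | hh | SLa; L -> h | SLa.
TERM: introduce A -> a, B -> h and substitute in every rule of length ≥2.
BIN: L -> SLA becomes L -> SC, C -> LA; S -> SLA becomes S -> SD, D -> LA.

S -> h | BB | LA | SD; A -> a; B -> h; C -> LA; D -> LA; L -> h | SC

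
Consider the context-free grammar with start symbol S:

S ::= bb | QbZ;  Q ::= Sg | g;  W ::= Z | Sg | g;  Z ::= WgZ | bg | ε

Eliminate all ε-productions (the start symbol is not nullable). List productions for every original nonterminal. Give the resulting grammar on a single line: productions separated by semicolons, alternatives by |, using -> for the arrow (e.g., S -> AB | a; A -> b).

Nullable set: {W, Z}.
S -> QbZ: Z nullable, giving Qb | QbZ.
W -> Z: Z nullable, giving Z.
Drop Z -> ε.
Z -> WgZ: W, Z nullable, giving Wg | WgZ | g | gZ.
Unchanged (no nullable symbols): S -> bb; Q -> Sg; Q -> g; W -> Sg; W -> g; Z -> bg.

S -> Qb | bb | QbZ; Q -> g | Sg; W -> Z | g | Sg; Z -> g | Wg | bg | gZ | WgZ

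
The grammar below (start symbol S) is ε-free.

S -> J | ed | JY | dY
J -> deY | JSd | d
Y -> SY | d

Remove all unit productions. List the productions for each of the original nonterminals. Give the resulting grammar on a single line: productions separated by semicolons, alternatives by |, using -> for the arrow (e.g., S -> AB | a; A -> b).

S -> d | JY | dY | ed | JSd | deY; J -> d | JSd | deY; Y -> d | SY

Unit productions: S->J.
Unit pairs (A ⇒* B via units): (S,J).
S: inherits non-unit rules of {J, S} → JSd | JY | d | dY | deY | ed.
J: inherits non-unit rules of {J} → JSd | d | deY.
Y: inherits non-unit rules of {Y} → SY | d.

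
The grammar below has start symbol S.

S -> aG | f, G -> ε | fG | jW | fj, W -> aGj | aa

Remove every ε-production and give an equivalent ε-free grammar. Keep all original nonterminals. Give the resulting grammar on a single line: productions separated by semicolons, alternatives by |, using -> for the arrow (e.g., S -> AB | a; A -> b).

S -> a | f | aG; G -> f | fG | fj | jW; W -> aa | aj | aGj

Nullable set: {G}.
S -> aG: G nullable, giving a | aG.
Drop G -> ε.
G -> fG: G nullable, giving f | fG.
W -> aGj: G nullable, giving aGj | aj.
Unchanged (no nullable symbols): S -> f; G -> fj; G -> jW; W -> aa.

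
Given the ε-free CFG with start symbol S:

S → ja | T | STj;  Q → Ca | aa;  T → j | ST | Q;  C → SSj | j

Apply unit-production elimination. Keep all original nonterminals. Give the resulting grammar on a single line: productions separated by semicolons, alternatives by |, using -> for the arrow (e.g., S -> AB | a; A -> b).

Unit productions: S->T, T->Q.
Unit pairs (A ⇒* B via units): (S,Q), (S,T), (T,Q).
S: inherits non-unit rules of {Q, S, T} → Ca | ST | STj | aa | j | ja.
C: inherits non-unit rules of {C} → SSj | j.
Q: inherits non-unit rules of {Q} → Ca | aa.
T: inherits non-unit rules of {Q, T} → Ca | ST | aa | j.

S -> j | Ca | ST | aa | ja | STj; C -> j | SSj; Q -> Ca | aa; T -> j | Ca | ST | aa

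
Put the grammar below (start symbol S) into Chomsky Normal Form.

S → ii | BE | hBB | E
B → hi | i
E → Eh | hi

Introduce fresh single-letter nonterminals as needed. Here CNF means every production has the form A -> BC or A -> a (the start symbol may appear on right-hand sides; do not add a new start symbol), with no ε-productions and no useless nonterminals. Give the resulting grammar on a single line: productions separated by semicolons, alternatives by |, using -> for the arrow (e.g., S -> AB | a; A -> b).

S -> AC | AD | BE | CC | EA; A -> h; B -> i | AC; C -> i; D -> BB; E -> AC | EA

No ε-productions.
After unit-elimination: S -> BE | Eh | hi | ii | hBB; B -> i | hi; E -> Eh | hi.
TERM: introduce A -> h, C -> i and substitute in every rule of length ≥2.
BIN: S -> ABB becomes S -> AD, D -> BB.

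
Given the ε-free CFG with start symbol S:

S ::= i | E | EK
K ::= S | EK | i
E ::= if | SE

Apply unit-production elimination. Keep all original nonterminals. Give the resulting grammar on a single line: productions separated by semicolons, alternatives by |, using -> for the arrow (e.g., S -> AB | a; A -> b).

S -> i | EK | SE | if; E -> SE | if; K -> i | EK | SE | if

Unit productions: K->S, S->E.
Unit pairs (A ⇒* B via units): (K,E), (K,S), (S,E).
S: inherits non-unit rules of {E, S} → EK | SE | i | if.
E: inherits non-unit rules of {E} → SE | if.
K: inherits non-unit rules of {E, K, S} → EK | SE | i | if.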